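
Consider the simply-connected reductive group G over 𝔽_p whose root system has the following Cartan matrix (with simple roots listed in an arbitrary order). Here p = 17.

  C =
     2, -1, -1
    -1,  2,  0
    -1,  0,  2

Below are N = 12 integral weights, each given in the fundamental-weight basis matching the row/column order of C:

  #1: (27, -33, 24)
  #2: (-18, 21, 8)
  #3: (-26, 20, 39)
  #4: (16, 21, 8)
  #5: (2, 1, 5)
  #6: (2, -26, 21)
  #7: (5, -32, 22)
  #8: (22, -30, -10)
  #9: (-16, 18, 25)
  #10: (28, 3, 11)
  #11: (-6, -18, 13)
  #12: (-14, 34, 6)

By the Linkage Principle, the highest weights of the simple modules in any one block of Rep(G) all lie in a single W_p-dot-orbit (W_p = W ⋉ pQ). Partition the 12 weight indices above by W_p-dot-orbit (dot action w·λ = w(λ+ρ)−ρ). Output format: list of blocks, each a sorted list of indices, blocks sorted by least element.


Cartan matrix: type A_3 (|W|=24); un-permuting the 3 rows.

Each λ_j+ρ reduced to Ā_17; 3-tuples below use C's row order:

  λ_1 → (4, 9, 2);  λ_2 → (9, 0, 3);  λ_3 → (4, 9, 2);  λ_4 → (9, 0, 3);  λ_5 → (3, 2, 6);  λ_6 → (9, 0, 3);  λ_7 → (3, 2, 6);  λ_8 → (3, 2, 6);  λ_9 → (4, 9, 2);  λ_10 → (4, 1, 7);  λ_11 → (9, 0, 3);  λ_12 → (4, 1, 7)

4 distinct reps among the 12 weights ⇒ 4 W_17-linkage classes:

[[1, 3, 9], [2, 4, 6, 11], [5, 7, 8], [10, 12]]


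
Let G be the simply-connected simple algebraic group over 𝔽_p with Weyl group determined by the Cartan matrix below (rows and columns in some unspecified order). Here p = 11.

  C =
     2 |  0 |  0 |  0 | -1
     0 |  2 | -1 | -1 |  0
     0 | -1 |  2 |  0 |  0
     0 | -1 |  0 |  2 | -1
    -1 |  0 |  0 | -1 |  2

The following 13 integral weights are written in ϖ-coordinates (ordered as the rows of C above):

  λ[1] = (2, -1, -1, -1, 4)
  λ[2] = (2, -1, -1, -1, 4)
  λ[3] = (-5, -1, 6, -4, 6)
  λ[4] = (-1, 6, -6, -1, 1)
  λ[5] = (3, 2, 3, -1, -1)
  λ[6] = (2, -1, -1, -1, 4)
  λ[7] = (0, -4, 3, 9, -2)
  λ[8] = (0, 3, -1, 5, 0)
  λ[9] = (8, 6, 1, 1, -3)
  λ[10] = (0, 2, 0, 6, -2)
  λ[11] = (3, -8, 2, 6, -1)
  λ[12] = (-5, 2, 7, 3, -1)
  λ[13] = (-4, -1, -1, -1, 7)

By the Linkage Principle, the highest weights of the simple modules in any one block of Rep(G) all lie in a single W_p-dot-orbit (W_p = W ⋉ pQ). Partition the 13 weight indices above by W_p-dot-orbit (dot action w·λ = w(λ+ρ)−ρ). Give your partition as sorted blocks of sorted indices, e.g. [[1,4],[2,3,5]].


A_5 Cartan matrix, 5 simple roots permuted; ρ=(1,1,1,1,1).

Each λ_j+ρ reduced to Ā_11; 5-tuples below use C's row order:

  [1] (3, 0, 0, 0, 5)
  [2] (3, 0, 0, 0, 5)
  [3] (4, 3, 4, 0, 0)
  [4] (0, 2, 5, 0, 2)
  [5] (4, 3, 4, 0, 0)
  [6] (3, 0, 0, 0, 5)
  [7] (0, 3, 1, 6, 1)
  [8] (0, 3, 1, 6, 1)
  [9] (0, 2, 5, 0, 2)
  [10] (0, 3, 1, 6, 1)
  [11] (4, 3, 4, 0, 0)
  [12] (4, 3, 4, 0, 0)
  [13] (3, 0, 0, 0, 5)

Linkage partition of the 13 weights (4 classes, p=11):

[[1, 2, 6, 13], [3, 5, 11, 12], [4, 9], [7, 8, 10]]


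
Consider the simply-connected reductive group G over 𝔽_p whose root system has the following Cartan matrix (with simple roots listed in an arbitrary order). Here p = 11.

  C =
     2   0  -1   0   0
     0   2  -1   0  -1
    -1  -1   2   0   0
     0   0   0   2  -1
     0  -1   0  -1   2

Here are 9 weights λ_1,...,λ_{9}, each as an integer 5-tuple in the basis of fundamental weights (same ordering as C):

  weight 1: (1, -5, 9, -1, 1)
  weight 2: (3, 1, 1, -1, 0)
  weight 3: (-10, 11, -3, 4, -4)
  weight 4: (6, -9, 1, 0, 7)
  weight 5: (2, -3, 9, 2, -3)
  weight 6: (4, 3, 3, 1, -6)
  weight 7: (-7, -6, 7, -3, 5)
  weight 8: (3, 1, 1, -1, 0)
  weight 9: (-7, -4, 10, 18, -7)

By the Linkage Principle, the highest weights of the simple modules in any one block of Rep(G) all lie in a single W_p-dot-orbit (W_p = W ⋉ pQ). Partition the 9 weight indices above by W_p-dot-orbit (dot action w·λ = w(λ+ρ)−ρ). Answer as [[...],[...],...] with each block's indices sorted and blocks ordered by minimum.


Dynkin diagram of C (from the 8 off-diagonal −1 entries): A_5.

Alcove-folded reps (p=11, 9 weights, presented ϖ-order):

  1: (1, 2, 6, 1, 0)
  2: (4, 2, 2, 0, 1)
  3: (1, 2, 6, 1, 0)
  4: (1, 2, 6, 1, 0)
  5: (1, 2, 6, 1, 0)
  6: (3, 1, 3, 1, 1)
  7: (3, 1, 3, 1, 1)
  8: (4, 2, 2, 0, 1)
  9: (4, 2, 2, 0, 1)

These 9 weights hit 3 W_11-dot-orbits; sizes (4, 3, 2):

[[1, 3, 4, 5], [2, 8, 9], [6, 7]]


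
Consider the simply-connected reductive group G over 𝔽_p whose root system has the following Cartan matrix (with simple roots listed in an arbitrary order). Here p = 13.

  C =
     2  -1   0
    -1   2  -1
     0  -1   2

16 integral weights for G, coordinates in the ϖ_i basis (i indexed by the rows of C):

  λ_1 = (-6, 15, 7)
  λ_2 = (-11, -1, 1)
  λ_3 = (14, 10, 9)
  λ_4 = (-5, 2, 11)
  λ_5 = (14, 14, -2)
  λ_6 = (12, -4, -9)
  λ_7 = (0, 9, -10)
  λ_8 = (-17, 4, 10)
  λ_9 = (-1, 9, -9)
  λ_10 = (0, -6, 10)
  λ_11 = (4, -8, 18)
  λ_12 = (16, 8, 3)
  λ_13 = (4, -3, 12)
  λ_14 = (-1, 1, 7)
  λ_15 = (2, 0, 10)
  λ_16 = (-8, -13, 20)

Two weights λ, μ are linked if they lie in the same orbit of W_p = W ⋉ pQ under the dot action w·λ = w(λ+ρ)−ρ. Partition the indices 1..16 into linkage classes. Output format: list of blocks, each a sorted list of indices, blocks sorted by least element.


Type A_3, rank 3, |W|=24; reorder rows/cols to standard.

W_13-reps of the 16 weights in Ā_13 (same 3-coord order as C):

  λ_1 → (6, 2, 3)
  λ_2 → (0, 2, 8)
  λ_3 → (2, 8, 3)
  λ_4 → (1, 1, 9)
  λ_5 → (1, 1, 9)
  λ_6 → (2, 8, 3)
  λ_7 → (1, 1, 9)
  λ_8 → (2, 8, 3)
  λ_9 → (0, 2, 8)
  λ_10 → (4, 1, 6)
  λ_11 → (4, 1, 6)
  λ_12 → (4, 0, 9)
  λ_13 → (0, 2, 8)
  λ_14 → (0, 2, 8)
  λ_15 → (1, 1, 9)
  λ_16 → (4, 1, 6)

The 16 indices split into 6 linkage classes (same alcove rep ⇔ same W_13-dot-orbit):

[[1], [2, 9, 13, 14], [3, 6, 8], [4, 5, 7, 15], [10, 11, 16], [12]]


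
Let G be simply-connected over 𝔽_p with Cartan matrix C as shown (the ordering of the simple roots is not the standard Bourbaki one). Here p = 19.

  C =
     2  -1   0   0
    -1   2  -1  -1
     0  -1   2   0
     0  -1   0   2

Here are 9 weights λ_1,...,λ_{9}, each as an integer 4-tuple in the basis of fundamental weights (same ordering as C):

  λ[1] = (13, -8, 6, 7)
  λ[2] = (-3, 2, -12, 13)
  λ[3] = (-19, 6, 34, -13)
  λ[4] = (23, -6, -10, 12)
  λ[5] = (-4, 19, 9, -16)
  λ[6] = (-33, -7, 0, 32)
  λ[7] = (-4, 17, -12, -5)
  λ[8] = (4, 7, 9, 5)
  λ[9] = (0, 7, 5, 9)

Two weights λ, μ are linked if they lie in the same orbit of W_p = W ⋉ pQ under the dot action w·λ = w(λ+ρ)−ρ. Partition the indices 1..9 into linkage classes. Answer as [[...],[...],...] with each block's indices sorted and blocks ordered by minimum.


Cartan matrix: type D_4 (|W|=192); un-permuting the 4 rows.

W_19-reps of the 9 weights in Ā_19 (same 4-coord order as C):

    1: (7, 4, 0, 1)
    2: (8, 2, 1, 4)
    3: (7, 4, 0, 1)
    4: (5, 1, 0, 4)
    5: (8, 2, 1, 4)
    6: (5, 1, 0, 4)
    7: (3, 0, 11, 4)
    8: (5, 1, 0, 4)
    9: (5, 1, 0, 4)

The 9 indices split into 4 linkage classes (same alcove rep ⇔ same W_19-dot-orbit):

[[1, 3], [2, 5], [4, 6, 8, 9], [7]]


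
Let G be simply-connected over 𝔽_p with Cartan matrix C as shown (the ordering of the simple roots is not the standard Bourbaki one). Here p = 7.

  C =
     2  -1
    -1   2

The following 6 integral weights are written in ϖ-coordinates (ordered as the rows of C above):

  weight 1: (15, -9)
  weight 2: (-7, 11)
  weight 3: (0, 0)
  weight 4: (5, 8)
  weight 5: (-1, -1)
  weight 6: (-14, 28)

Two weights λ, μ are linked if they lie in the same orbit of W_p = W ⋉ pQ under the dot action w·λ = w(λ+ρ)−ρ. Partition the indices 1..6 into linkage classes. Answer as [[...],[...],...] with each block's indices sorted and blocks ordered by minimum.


Cartan matrix: type A_2 (|W|=6); un-permuting the 2 rows.

Each λ_j+ρ reduced to Ā_7; 2-tuples below use C's row order:

  λ_1 → (1, 1)
  λ_2 → (1, 1)
  λ_3 → (1, 1)
  λ_4 → (1, 1)
  λ_5 → (0, 0)
  λ_6 → (1, 1)

2 distinct reps among the 6 weights ⇒ 2 W_7-linkage classes:

[[1, 2, 3, 4, 6], [5]]


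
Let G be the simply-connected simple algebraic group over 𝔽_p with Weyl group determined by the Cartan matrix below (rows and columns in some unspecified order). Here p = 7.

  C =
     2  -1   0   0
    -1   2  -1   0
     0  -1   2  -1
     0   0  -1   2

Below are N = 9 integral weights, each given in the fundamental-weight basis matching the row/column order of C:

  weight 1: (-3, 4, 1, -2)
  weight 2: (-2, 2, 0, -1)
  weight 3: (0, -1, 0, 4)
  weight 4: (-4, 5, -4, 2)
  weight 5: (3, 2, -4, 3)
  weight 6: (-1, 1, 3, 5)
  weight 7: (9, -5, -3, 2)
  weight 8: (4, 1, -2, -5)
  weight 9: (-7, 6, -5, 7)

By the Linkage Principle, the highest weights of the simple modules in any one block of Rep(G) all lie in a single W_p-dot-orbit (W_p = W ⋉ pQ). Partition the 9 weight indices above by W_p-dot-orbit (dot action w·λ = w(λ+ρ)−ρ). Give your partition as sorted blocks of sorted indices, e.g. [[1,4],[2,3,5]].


Cartan matrix: type A_4 (|W|=120); un-permuting the 4 rows.

λ_j+ρ reflected into Ā_7 (⟨·,θ^∨⟩≤7); 4-tuples as given:

    λ_1+ρ ↦ (2, 3, 1, 1)
    λ_2+ρ ↦ (1, 2, 1, 0)
    λ_3+ρ ↦ (1, 0, 1, 5)
    λ_4+ρ ↦ (3, 0, 3, 0)
    λ_5+ρ ↦ (3, 0, 3, 0)
    λ_6+ρ ↦ (2, 3, 1, 1)
    λ_7+ρ ↦ (1, 2, 1, 0)
    λ_8+ρ ↦ (2, 3, 1, 1)
    λ_9+ρ ↦ (1, 2, 1, 0)

Grouping the 9 weights by Ā_7-representative: 4 linkage classes.

[[1, 6, 8], [2, 7, 9], [3], [4, 5]]


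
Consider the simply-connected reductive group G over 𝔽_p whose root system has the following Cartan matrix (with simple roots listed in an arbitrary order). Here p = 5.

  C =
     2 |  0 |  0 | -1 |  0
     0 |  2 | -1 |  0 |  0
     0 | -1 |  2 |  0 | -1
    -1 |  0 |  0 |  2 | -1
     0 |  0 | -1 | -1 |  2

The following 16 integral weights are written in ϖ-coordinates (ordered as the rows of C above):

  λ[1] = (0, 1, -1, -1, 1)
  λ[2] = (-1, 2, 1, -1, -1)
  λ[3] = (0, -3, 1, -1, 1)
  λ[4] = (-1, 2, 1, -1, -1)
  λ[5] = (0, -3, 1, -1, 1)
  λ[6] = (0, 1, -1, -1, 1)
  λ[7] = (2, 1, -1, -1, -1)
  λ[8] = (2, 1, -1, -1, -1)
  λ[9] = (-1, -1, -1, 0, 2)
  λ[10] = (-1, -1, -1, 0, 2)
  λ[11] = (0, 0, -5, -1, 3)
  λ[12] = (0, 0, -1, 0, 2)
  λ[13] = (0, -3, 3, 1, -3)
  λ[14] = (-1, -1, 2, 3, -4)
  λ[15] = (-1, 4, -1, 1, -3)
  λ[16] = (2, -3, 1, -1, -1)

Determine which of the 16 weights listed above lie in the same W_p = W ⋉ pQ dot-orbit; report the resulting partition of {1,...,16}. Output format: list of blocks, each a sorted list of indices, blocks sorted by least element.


A_5 Cartan matrix, 5 simple roots permuted; ρ=(1,1,1,1,1).

λ_j+ρ reflected into Ā_5 (⟨·,θ^∨⟩≤5); 5-tuples as given:

  λ_1 → (1, 2, 0, 0, 2);  λ_2 → (0, 3, 2, 0, 0);  λ_3 → (1, 2, 0, 0, 2);  λ_4 → (0, 3, 2, 0, 0);  λ_5 → (1, 2, 0, 0, 2);  λ_6 → (1, 2, 0, 0, 2);  λ_7 → (3, 2, 0, 0, 0);  λ_8 → (3, 2, 0, 0, 0);  λ_9 → (0, 0, 0, 1, 3);  λ_10 → (0, 0, 0, 1, 3);  λ_11 → (1, 3, 1, 0, 0);  λ_12 → (0, 0, 0, 1, 3);  λ_13 → (1, 2, 0, 0, 2);  λ_14 → (0, 0, 0, 1, 3);  λ_15 → (0, 3, 2, 0, 0);  λ_16 → (3, 2, 0, 0, 0)

Linkage partition of the 16 weights (5 classes, p=5):

[[1, 3, 5, 6, 13], [2, 4, 15], [7, 8, 16], [9, 10, 12, 14], [11]]


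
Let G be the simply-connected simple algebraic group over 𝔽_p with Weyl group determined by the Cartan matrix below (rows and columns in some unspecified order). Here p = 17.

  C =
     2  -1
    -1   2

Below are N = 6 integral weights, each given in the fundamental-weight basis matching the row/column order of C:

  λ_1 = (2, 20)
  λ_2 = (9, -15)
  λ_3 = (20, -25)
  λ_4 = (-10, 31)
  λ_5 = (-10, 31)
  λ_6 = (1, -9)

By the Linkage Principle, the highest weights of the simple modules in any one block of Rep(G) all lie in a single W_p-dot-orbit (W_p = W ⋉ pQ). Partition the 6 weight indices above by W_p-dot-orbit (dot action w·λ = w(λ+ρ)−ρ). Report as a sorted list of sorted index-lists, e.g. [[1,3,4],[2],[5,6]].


Cartan matrix: type A_2 (|W|=6); un-permuting the 2 rows.

W_17-reps of the 6 weights in Ā_17 (same 2-coord order as C):

  [1] (4, 10) · [2] (4, 10) · [3] (4, 10) · [4] (6, 2) · [5] (6, 2) · [6] (6, 2)

Grouping the 6 weights by Ā_17-representative: 2 linkage classes.

[[1, 2, 3], [4, 5, 6]]


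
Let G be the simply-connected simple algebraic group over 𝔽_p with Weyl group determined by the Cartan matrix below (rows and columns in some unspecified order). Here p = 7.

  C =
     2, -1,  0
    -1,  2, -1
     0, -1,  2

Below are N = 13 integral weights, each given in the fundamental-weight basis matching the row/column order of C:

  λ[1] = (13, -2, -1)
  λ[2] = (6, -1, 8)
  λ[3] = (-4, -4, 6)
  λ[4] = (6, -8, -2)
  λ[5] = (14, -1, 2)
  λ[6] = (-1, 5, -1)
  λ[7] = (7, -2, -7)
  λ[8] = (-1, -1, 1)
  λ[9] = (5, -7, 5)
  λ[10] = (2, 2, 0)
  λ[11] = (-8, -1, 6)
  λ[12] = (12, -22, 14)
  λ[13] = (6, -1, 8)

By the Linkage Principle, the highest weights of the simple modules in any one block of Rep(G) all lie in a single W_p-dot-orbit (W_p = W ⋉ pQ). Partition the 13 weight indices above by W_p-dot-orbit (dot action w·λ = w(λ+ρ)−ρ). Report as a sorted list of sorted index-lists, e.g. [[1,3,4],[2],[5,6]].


Root system A_3: the 3×3 matrix C matches after relabeling.

Each λ_j+ρ reduced to Ā_7; 3-tuples below use C's row order:

  λ_1+ρ ↦ (0, 6, 0);  λ_2+ρ ↦ (0, 0, 2);  λ_3+ρ ↦ (3, 3, 1);  λ_4+ρ ↦ (0, 0, 6);  λ_5+ρ ↦ (3, 3, 1);  λ_6+ρ ↦ (0, 6, 0);  λ_7+ρ ↦ (0, 6, 0);  λ_8+ρ ↦ (0, 0, 2);  λ_9+ρ ↦ (0, 6, 0);  λ_10+ρ ↦ (3, 3, 1);  λ_11+ρ ↦ (0, 7, 0);  λ_12+ρ ↦ (0, 6, 0);  λ_13+ρ ↦ (0, 0, 2)

Partition of {1..13} into 5 W_7-dot-orbits:

[[1, 6, 7, 9, 12], [2, 8, 13], [3, 5, 10], [4], [11]]


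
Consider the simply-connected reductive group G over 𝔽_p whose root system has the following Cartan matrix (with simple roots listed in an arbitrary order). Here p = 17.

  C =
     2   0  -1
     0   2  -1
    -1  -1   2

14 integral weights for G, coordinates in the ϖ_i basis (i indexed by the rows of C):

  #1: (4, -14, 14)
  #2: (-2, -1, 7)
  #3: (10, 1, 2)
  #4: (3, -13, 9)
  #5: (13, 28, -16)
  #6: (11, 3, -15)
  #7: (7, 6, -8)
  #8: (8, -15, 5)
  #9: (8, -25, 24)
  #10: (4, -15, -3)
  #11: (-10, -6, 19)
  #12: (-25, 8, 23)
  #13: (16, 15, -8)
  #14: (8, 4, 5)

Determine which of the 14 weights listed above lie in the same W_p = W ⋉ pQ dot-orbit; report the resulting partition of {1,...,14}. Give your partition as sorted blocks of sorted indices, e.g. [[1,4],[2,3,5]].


Dynkin diagram of C (from the 4 off-diagonal −1 entries): A_3.

Each λ_j+ρ reduced to Ā_17; 3-tuples below use C's row order:

  λ_1+ρ ↦ (2, 10, 2) · λ_2+ρ ↦ (1, 0, 7) · λ_3+ρ ↦ (11, 2, 3) · λ_4+ρ ↦ (2, 10, 2) · λ_5+ρ ↦ (11, 2, 3) · λ_6+ρ ↦ (2, 10, 2) · λ_7+ρ ↦ (1, 0, 7) · λ_8+ρ ↦ (1, 6, 8) · λ_9+ρ ↦ (1, 0, 7) · λ_10+ρ ↦ (11, 2, 3) · λ_11+ρ ↦ (6, 2, 6) · λ_12+ρ ↦ (1, 0, 7) · λ_13+ρ ↦ (1, 0, 7) · λ_14+ρ ↦ (6, 2, 6)

Grouping the 14 weights by Ā_17-representative: 5 linkage classes.

[[1, 4, 6], [2, 7, 9, 12, 13], [3, 5, 10], [8], [11, 14]]


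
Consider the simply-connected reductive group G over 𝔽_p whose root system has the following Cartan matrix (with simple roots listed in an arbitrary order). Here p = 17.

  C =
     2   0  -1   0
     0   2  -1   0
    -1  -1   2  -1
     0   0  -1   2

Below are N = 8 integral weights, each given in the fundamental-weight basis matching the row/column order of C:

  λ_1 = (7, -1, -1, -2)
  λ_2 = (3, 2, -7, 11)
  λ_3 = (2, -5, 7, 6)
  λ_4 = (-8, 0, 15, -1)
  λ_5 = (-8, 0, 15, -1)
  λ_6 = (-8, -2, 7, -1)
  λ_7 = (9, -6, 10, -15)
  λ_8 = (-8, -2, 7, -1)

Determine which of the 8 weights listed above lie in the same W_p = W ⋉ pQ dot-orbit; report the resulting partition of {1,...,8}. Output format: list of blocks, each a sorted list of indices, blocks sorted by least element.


Dynkin diagram of C (from the 6 off-diagonal −1 entries): D_4.

Each λ_j+ρ reduced to Ā_17; 4-tuples below use C's row order:

  λ_1+ρ ↦ (7, 1, 0, 0) · λ_2+ρ ↦ (2, 3, 1, 6) · λ_3+ρ ↦ (2, 3, 1, 6) · λ_4+ρ ↦ (7, 1, 0, 0) · λ_5+ρ ↦ (7, 1, 0, 0) · λ_6+ρ ↦ (7, 1, 0, 0) · λ_7+ρ ↦ (2, 3, 1, 6) · λ_8+ρ ↦ (7, 1, 0, 0)

The 8 indices split into 2 linkage classes (same alcove rep ⇔ same W_17-dot-orbit):

[[1, 4, 5, 6, 8], [2, 3, 7]]


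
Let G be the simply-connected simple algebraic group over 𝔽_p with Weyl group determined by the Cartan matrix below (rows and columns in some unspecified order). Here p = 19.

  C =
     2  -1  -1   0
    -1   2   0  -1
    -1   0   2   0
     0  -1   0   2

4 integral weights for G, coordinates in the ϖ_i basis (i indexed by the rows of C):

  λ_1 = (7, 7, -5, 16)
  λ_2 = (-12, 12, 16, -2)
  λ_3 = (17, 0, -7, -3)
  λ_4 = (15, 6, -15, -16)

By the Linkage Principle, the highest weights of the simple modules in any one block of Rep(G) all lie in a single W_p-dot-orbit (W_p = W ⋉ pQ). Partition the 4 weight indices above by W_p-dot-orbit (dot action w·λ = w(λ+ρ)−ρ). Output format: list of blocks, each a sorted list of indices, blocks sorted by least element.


C ↔ A_4 under row/col permutation; |W(A_4)| = 120.

λ_j+ρ reflected into Ā_19 (⟨·,θ^∨⟩≤19); 4-tuples as given:

    [1] (6, 2, 4, 3)
    [2] (11, 1, 6, 1)
    [3] (11, 1, 6, 1)
    [4] (6, 2, 4, 3)

These 4 weights hit 2 W_19-dot-orbits; sizes (2, 2):

[[1, 4], [2, 3]]


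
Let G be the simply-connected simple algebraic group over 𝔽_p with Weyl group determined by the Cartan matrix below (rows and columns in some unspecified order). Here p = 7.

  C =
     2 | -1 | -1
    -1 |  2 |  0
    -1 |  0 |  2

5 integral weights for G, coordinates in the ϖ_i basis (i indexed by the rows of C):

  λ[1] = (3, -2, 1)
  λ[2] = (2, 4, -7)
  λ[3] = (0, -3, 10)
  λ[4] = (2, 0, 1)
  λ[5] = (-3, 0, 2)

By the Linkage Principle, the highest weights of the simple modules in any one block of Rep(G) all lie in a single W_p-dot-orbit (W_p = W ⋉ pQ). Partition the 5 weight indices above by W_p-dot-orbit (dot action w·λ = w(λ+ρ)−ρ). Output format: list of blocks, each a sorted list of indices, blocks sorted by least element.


Dynkin diagram of C (from the 4 off-diagonal −1 entries): A_3.

λ_j+ρ reflected into Ā_7 (⟨·,θ^∨⟩≤7); 3-tuples as given:

  λ_1+ρ ↦ (3, 1, 2);  λ_2+ρ ↦ (3, 1, 2);  λ_3+ρ ↦ (3, 1, 2);  λ_4+ρ ↦ (3, 1, 2);  λ_5+ρ ↦ (1, 1, 1)

These 5 weights hit 2 W_7-dot-orbits; sizes (4, 1):

[[1, 2, 3, 4], [5]]


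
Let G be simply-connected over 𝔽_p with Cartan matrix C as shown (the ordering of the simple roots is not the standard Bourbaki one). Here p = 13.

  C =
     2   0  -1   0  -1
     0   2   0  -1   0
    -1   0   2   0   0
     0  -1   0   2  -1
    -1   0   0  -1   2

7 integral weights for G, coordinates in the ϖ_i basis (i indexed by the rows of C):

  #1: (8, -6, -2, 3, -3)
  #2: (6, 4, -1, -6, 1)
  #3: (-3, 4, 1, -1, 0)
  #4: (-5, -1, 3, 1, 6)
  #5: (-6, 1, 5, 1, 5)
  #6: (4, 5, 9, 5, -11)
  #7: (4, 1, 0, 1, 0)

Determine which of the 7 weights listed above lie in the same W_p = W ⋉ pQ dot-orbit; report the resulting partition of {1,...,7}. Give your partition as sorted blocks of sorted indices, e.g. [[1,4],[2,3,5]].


C ↔ A_5 under row/col permutation; |W(A_5)| = 720.

λ_j+ρ reflected into Ā_13 (⟨·,θ^∨⟩≤13); 5-tuples as given:

  λ_1 → (5, 2, 1, 2, 1) · λ_2 → (4, 0, 0, 2, 3) · λ_3 → (1, 4, 0, 1, 0) · λ_4 → (4, 0, 0, 2, 3) · λ_5 → (5, 2, 1, 2, 1) · λ_6 → (5, 2, 1, 2, 1) · λ_7 → (5, 2, 1, 2, 1)

These 7 weights hit 3 W_13-dot-orbits; sizes (4, 2, 1):

[[1, 5, 6, 7], [2, 4], [3]]


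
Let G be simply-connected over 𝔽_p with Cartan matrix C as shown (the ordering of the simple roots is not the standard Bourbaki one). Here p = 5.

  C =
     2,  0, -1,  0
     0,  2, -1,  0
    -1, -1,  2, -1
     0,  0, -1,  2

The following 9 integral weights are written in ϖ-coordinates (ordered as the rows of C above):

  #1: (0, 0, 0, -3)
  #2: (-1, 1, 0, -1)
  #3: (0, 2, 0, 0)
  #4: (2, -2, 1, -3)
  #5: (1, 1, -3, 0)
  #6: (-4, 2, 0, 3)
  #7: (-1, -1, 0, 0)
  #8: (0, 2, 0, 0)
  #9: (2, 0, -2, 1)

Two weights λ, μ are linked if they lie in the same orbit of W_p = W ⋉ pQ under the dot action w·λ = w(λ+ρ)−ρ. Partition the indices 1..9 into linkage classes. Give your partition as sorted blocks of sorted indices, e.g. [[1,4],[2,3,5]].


D_4 Cartan matrix, 4 simple roots permuted; ρ=(1,1,1,1).

Ā_5 reps of the 9 weights (D_4, coords as presented):

  [1] (0, 0, 1, 1) · [2] (0, 2, 1, 0) · [3] (0, 2, 1, 0) · [4] (2, 0, 1, 1) · [5] (0, 0, 1, 1) · [6] (0, 0, 1, 1) · [7] (0, 0, 1, 1) · [8] (0, 2, 1, 0) · [9] (2, 0, 1, 1)

3 distinct reps among the 9 weights ⇒ 3 W_5-linkage classes:

[[1, 5, 6, 7], [2, 3, 8], [4, 9]]


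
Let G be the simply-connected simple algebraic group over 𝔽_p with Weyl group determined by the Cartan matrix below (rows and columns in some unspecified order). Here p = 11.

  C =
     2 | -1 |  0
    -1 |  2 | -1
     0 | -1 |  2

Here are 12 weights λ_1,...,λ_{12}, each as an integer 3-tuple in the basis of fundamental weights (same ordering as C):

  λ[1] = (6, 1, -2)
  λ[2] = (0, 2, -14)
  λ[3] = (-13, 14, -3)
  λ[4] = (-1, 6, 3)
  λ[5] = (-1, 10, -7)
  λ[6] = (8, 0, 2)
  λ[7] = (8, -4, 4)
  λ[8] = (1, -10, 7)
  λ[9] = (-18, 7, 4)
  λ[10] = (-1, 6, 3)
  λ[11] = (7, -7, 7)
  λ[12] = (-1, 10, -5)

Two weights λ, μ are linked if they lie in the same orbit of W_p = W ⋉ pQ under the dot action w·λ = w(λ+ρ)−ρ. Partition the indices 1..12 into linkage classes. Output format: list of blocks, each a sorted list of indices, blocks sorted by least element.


Cartan matrix: type A_3 (|W|=24); un-permuting the 3 rows.

Folding the 12 weights λ_j+ρ into Ā_11 (reps in the given 3-coord order):

  λ_1 → (7, 1, 1);  λ_2 → (7, 1, 1);  λ_3 → (7, 1, 1);  λ_4 → (0, 7, 4);  λ_5 → (0, 5, 6);  λ_6 → (7, 1, 1);  λ_7 → (6, 3, 2);  λ_8 → (7, 1, 1);  λ_9 → (2, 3, 2);  λ_10 → (0, 7, 4);  λ_11 → (2, 6, 2);  λ_12 → (0, 7, 4)

Partition of {1..12} into 6 W_11-dot-orbits:

[[1, 2, 3, 6, 8], [4, 10, 12], [5], [7], [9], [11]]


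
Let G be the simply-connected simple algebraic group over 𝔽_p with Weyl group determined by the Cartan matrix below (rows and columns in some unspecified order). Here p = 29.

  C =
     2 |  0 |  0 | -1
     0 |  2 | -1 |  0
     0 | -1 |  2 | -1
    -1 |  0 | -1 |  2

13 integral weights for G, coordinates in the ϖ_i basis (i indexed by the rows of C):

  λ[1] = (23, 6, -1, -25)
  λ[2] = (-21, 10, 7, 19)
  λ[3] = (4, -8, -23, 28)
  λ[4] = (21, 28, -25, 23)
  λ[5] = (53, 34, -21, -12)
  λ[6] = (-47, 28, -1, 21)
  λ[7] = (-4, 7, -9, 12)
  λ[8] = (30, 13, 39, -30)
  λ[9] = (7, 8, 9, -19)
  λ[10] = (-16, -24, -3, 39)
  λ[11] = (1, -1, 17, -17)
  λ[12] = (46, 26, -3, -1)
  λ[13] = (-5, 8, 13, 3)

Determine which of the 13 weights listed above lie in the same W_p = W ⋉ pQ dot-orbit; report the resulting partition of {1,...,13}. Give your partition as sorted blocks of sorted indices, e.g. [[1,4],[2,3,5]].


Type A_4, rank 4, |W|=120; reorder rows/cols to standard.

Folding the 13 weights λ_j+ρ into Ā_29 (reps in the given 4-coord order):

    λ_1 → (0, 17, 7, 0)
    λ_2 → (10, 1, 8, 0)
    λ_3 → (0, 17, 7, 0)
    λ_4 → (0, 17, 7, 0)
    λ_5 → (4, 9, 14, 0)
    λ_6 → (0, 17, 7, 0)
    λ_7 → (3, 0, 8, 2)
    λ_8 → (14, 0, 2, 2)
    λ_9 → (10, 1, 8, 0)
    λ_10 → (4, 9, 14, 0)
    λ_11 → (14, 0, 2, 2)
    λ_12 → (14, 0, 2, 2)
    λ_13 → (4, 9, 14, 0)

5 distinct reps among the 13 weights ⇒ 5 W_29-linkage classes:

[[1, 3, 4, 6], [2, 9], [5, 10, 13], [7], [8, 11, 12]]


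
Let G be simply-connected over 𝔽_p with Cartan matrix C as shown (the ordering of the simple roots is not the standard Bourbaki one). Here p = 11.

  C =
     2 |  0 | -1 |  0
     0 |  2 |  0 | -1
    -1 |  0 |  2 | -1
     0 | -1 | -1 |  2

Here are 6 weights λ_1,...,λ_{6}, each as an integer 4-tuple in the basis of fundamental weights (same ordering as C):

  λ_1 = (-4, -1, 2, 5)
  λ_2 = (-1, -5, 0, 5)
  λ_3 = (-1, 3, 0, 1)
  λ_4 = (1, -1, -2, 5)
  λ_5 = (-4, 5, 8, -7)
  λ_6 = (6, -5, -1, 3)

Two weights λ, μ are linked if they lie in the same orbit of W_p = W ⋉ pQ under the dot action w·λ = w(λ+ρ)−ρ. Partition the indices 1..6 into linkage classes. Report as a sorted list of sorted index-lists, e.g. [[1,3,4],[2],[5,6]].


C ↔ A_4 under row/col permutation; |W(A_4)| = 120.

Folding the 6 weights λ_j+ρ into Ā_11 (reps in the given 4-coord order):

  [1] (3, 0, 0, 6)
  [2] (0, 4, 1, 2)
  [3] (0, 4, 1, 2)
  [4] (1, 0, 1, 5)
  [5] (3, 0, 0, 6)
  [6] (7, 4, 0, 0)

4 distinct reps among the 6 weights ⇒ 4 W_11-linkage classes:

[[1, 5], [2, 3], [4], [6]]


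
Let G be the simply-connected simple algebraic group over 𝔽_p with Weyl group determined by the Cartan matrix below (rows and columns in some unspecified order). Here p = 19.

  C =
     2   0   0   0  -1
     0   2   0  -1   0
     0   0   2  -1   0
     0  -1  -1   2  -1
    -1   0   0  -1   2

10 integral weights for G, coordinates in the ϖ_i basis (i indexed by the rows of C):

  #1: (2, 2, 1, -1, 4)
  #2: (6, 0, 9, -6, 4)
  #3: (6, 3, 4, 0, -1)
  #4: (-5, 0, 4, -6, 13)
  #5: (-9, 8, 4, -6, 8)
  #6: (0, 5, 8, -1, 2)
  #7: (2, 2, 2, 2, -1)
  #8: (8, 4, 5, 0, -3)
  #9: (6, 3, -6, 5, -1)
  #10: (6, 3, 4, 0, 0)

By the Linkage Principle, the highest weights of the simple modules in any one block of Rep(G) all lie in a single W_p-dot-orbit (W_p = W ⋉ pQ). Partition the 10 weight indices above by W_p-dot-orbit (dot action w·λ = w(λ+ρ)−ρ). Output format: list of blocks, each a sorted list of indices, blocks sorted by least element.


Cartan matrix: type D_5 (|W|=1920); un-permuting the 5 rows.

Folding the 10 weights λ_j+ρ into Ā_19 (reps in the given 5-coord order):

  λ_1 → (3, 3, 2, 0, 5) · λ_2 → (7, 4, 5, 1, 0) · λ_3 → (7, 4, 5, 1, 0) · λ_4 → (4, 4, 0, 1, 4) · λ_5 → (4, 4, 0, 1, 4) · λ_6 → (1, 6, 9, 0, 0) · λ_7 → (3, 3, 3, 3, 0) · λ_8 → (7, 4, 5, 1, 0) · λ_9 → (7, 4, 5, 1, 0) · λ_10 → (7, 4, 5, 1, 0)

Partition of {1..10} into 5 W_19-dot-orbits:

[[1], [2, 3, 8, 9, 10], [4, 5], [6], [7]]


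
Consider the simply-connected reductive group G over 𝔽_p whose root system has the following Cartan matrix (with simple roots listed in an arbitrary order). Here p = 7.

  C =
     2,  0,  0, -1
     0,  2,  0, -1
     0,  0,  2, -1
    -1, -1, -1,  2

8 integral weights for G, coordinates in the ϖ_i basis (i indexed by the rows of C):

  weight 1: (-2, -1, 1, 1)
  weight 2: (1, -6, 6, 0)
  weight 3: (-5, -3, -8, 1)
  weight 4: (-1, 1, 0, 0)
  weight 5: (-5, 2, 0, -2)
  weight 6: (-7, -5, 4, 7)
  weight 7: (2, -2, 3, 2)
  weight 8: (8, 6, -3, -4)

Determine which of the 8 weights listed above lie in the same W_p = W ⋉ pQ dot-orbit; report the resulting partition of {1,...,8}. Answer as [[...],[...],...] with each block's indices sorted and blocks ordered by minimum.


Type D_4, rank 4, |W|=192; reorder rows/cols to standard.

Alcove-folded reps (p=7, 8 weights, presented ϖ-order):

  [1] (1, 0, 2, 1)
  [2] (1, 0, 2, 1)
  [3] (0, 2, 3, 0)
  [4] (0, 2, 1, 1)
  [5] (1, 0, 2, 1)
  [6] (0, 2, 1, 1)
  [7] (0, 2, 1, 1)
  [8] (0, 2, 1, 1)

Partition of {1..8} into 3 W_7-dot-orbits:

[[1, 2, 5], [3], [4, 6, 7, 8]]


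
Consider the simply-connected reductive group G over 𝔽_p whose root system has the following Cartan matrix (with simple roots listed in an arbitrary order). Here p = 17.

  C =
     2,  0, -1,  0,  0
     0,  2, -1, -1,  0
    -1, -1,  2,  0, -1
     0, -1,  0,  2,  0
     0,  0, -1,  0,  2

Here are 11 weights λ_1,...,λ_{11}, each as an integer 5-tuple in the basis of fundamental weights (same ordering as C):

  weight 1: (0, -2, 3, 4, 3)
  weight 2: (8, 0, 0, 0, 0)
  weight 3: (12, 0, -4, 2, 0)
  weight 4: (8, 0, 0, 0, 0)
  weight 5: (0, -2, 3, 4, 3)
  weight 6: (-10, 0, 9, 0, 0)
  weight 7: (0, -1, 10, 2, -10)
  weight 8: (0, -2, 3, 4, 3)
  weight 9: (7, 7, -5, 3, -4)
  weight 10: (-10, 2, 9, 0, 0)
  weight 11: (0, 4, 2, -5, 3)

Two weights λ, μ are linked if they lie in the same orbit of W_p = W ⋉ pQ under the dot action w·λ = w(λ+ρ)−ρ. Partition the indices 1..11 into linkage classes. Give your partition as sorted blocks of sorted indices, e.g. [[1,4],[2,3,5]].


D_5 Cartan matrix, 5 simple roots permuted; ρ=(1,1,1,1,1).

Folding the 11 weights λ_j+ρ into Ā_17 (reps in the given 5-coord order):

    λ_1+ρ ↦ (1, 1, 3, 4, 4)
    λ_2+ρ ↦ (9, 1, 1, 1, 1)
    λ_3+ρ ↦ (9, 1, 1, 1, 1)
    λ_4+ρ ↦ (9, 1, 1, 1, 1)
    λ_5+ρ ↦ (1, 1, 3, 4, 4)
    λ_6+ρ ↦ (9, 1, 1, 1, 1)
    λ_7+ρ ↦ (1, 0, 2, 3, 9)
    λ_8+ρ ↦ (1, 1, 3, 4, 4)
    λ_9+ρ ↦ (1, 1, 3, 4, 4)
    λ_10+ρ ↦ (9, 1, 1, 1, 1)
    λ_11+ρ ↦ (1, 1, 3, 4, 4)

The 11 indices split into 3 linkage classes (same alcove rep ⇔ same W_17-dot-orbit):

[[1, 5, 8, 9, 11], [2, 3, 4, 6, 10], [7]]


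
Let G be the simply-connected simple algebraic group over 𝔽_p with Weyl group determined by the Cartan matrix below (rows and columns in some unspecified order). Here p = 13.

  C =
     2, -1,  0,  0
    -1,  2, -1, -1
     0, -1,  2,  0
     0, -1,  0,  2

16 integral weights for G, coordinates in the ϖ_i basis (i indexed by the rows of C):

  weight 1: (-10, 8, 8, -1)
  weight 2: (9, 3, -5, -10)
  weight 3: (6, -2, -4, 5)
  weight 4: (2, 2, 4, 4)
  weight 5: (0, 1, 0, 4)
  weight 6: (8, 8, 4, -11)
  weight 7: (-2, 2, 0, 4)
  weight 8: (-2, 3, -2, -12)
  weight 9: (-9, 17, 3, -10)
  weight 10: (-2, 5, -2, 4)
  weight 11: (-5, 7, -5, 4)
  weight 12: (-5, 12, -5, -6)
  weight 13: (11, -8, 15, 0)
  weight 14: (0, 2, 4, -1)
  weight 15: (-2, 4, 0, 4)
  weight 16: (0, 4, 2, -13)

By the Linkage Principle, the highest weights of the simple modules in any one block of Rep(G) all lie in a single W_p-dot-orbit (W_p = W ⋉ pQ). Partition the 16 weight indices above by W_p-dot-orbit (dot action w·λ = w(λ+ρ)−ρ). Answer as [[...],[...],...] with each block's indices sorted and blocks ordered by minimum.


Cartan matrix: type D_4 (|W|=192); un-permuting the 4 rows.

Alcove-folded reps (p=13, 16 weights, presented ϖ-order):

    [1] (4, 0, 4, 5)
    [2] (1, 3, 5, 0)
    [3] (3, 3, 1, 2)
    [4] (0, 3, 2, 2)
    [5] (1, 2, 1, 5)
    [6] (1, 3, 5, 0)
    [7] (1, 2, 1, 5)
    [8] (1, 2, 1, 5)
    [9] (1, 3, 5, 0)
    [10] (1, 2, 1, 5)
    [11] (4, 0, 4, 5)
    [12] (4, 0, 4, 5)
    [13] (3, 3, 1, 2)
    [14] (1, 3, 5, 0)
    [15] (1, 2, 1, 5)
    [16] (3, 3, 1, 2)

These 16 weights hit 5 W_13-dot-orbits; sizes (3, 4, 3, 1, 5):

[[1, 11, 12], [2, 6, 9, 14], [3, 13, 16], [4], [5, 7, 8, 10, 15]]


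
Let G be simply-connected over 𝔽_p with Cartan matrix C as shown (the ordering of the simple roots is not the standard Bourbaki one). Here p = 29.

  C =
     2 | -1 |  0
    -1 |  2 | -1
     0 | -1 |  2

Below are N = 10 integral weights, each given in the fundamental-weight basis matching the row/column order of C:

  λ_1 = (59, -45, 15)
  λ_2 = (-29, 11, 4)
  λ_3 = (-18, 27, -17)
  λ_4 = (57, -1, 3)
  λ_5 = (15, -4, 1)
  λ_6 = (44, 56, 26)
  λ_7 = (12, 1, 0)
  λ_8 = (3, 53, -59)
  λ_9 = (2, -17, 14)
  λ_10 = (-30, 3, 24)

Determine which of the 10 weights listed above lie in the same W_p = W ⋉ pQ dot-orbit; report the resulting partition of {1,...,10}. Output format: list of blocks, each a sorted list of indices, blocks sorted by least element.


C ↔ A_3 under row/col permutation; |W(A_3)| = 24.

W_29-reps of the 10 weights in Ā_29 (same 3-coord order as C):

  λ_1 → (13, 2, 1)
  λ_2 → (12, 5, 11)
  λ_3 → (12, 5, 11)
  λ_4 → (4, 25, 0)
  λ_5 → (13, 2, 1)
  λ_6 → (13, 2, 1)
  λ_7 → (13, 2, 1)
  λ_8 → (4, 25, 0)
  λ_9 → (13, 2, 1)
  λ_10 → (4, 25, 0)

These 10 weights hit 3 W_29-dot-orbits; sizes (5, 2, 3):

[[1, 5, 6, 7, 9], [2, 3], [4, 8, 10]]


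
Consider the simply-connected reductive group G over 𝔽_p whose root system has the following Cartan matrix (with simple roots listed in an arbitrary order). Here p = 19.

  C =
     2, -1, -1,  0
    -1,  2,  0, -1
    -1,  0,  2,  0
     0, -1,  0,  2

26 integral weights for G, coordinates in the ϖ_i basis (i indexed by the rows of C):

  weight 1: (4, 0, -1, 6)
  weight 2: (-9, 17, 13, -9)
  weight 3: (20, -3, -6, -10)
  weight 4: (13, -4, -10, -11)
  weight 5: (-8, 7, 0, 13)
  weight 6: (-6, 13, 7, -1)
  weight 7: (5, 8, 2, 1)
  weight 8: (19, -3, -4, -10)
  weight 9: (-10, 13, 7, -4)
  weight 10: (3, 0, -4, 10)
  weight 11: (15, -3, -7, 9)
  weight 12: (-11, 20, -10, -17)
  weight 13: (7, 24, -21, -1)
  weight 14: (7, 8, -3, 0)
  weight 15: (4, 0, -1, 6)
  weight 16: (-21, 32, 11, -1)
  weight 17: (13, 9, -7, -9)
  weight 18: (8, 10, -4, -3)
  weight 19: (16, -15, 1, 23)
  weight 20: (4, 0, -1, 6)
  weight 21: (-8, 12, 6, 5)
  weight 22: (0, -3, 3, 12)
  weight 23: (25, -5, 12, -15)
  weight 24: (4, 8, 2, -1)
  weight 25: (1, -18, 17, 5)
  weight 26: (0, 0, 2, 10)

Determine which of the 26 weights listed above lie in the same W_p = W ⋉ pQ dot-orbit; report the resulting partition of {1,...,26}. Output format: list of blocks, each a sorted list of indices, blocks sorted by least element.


Type A_4, rank 4, |W|=120; reorder rows/cols to standard.

W_19-reps of the 26 weights in Ā_19 (same 4-coord order as C):

  1: (5, 1, 0, 7);  2: (8, 2, 1, 3);  3: (5, 9, 3, 0);  4: (8, 2, 1, 3);  5: (1, 1, 3, 11);  6: (5, 9, 3, 0);  7: (6, 9, 2, 1);  8: (6, 9, 2, 1);  9: (8, 2, 1, 3);  10: (1, 1, 3, 11);  11: (8, 2, 1, 3);  12: (5, 9, 3, 0);  13: (5, 1, 0, 7);  14: (6, 9, 2, 1);  15: (5, 1, 0, 7);  16: (5, 1, 0, 7);  17: (8, 2, 1, 3);  18: (6, 9, 2, 1);  19: (5, 9, 3, 0);  20: (5, 1, 0, 7);  21: (7, 6, 0, 6);  22: (1, 1, 3, 11);  23: (1, 1, 3, 11);  24: (5, 9, 3, 0);  25: (6, 9, 2, 1);  26: (1, 1, 3, 11)

These 26 weights hit 6 W_19-dot-orbits; sizes (5, 5, 5, 5, 5, 1):

[[1, 13, 15, 16, 20], [2, 4, 9, 11, 17], [3, 6, 12, 19, 24], [5, 10, 22, 23, 26], [7, 8, 14, 18, 25], [21]]


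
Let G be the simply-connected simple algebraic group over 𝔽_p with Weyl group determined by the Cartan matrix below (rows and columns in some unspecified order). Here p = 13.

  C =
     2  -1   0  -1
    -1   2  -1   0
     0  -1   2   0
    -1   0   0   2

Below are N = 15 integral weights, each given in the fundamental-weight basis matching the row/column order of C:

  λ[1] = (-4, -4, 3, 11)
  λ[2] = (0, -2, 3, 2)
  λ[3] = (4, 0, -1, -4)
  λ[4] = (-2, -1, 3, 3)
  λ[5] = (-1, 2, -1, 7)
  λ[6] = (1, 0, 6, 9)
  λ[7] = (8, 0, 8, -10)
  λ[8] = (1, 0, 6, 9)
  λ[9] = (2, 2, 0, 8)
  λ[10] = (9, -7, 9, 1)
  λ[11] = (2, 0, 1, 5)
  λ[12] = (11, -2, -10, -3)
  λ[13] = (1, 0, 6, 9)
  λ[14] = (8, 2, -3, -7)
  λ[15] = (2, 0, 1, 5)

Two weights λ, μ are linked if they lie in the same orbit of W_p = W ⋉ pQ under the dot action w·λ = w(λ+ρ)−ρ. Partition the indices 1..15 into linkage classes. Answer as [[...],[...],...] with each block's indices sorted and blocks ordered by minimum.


Type A_4, rank 4, |W|=120; reorder rows/cols to standard.

W_13-reps of the 15 weights in Ā_13 (same 4-coord order as C):

  1: (3, 1, 2, 6)
  2: (0, 1, 3, 3)
  3: (2, 1, 0, 3)
  4: (0, 1, 3, 3)
  5: (0, 3, 0, 8)
  6: (2, 1, 0, 3)
  7: (0, 1, 3, 3)
  8: (2, 1, 0, 3)
  9: (3, 1, 2, 6)
  10: (3, 6, 1, 1)
  11: (3, 1, 2, 6)
  12: (0, 9, 1, 2)
  13: (2, 1, 0, 3)
  14: (3, 1, 2, 6)
  15: (3, 1, 2, 6)

Linkage partition of the 15 weights (6 classes, p=13):

[[1, 9, 11, 14, 15], [2, 4, 7], [3, 6, 8, 13], [5], [10], [12]]


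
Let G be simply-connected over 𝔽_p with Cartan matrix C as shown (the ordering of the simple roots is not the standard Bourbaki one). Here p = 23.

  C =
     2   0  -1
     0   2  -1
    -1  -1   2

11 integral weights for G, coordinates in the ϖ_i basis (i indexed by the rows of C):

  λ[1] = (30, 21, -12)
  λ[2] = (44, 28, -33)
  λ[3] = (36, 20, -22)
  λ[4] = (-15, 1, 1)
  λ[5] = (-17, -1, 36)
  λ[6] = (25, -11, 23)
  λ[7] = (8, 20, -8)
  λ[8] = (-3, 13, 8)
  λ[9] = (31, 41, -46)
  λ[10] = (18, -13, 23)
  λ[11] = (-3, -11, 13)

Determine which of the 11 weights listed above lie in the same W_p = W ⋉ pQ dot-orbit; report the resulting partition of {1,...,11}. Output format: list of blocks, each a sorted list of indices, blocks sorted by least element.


Cartan matrix: type A_3 (|W|=24); un-permuting the 3 rows.

Ā_23 reps of the 11 weights (A_3, coords as presented):

  λ_1 → (1, 8, 3) · λ_2 → (3, 13, 1) · λ_3 → (2, 14, 7) · λ_4 → (2, 10, 2) · λ_5 → (2, 14, 7) · λ_6 → (3, 13, 1) · λ_7 → (2, 14, 7) · λ_8 → (2, 14, 7) · λ_9 → (3, 13, 1) · λ_10 → (1, 8, 3) · λ_11 → (2, 10, 2)

Grouping the 11 weights by Ā_23-representative: 4 linkage classes.

[[1, 10], [2, 6, 9], [3, 5, 7, 8], [4, 11]]


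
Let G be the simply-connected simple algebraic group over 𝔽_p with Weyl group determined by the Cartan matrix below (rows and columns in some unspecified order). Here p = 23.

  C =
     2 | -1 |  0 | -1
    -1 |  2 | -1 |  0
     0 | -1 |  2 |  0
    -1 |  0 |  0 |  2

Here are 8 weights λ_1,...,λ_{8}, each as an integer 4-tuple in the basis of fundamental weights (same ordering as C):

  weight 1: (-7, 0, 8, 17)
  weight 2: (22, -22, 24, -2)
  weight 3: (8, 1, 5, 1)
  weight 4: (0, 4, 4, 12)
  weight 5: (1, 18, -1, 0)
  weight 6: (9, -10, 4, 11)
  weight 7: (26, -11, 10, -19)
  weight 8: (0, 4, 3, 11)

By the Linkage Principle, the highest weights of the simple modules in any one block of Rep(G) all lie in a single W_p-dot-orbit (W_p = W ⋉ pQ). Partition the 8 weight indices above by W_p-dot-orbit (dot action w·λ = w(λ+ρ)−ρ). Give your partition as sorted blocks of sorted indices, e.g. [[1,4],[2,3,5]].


A_4 Cartan matrix, 4 simple roots permuted; ρ=(1,1,1,1).

Folding the 8 weights λ_j+ρ into Ā_23 (reps in the given 4-coord order):

    1: (1, 5, 4, 12)
    2: (2, 19, 0, 1)
    3: (9, 2, 6, 2)
    4: (1, 5, 4, 12)
    5: (2, 19, 0, 1)
    6: (1, 5, 4, 12)
    7: (1, 5, 4, 12)
    8: (1, 5, 4, 12)

These 8 weights hit 3 W_23-dot-orbits; sizes (5, 2, 1):

[[1, 4, 6, 7, 8], [2, 5], [3]]


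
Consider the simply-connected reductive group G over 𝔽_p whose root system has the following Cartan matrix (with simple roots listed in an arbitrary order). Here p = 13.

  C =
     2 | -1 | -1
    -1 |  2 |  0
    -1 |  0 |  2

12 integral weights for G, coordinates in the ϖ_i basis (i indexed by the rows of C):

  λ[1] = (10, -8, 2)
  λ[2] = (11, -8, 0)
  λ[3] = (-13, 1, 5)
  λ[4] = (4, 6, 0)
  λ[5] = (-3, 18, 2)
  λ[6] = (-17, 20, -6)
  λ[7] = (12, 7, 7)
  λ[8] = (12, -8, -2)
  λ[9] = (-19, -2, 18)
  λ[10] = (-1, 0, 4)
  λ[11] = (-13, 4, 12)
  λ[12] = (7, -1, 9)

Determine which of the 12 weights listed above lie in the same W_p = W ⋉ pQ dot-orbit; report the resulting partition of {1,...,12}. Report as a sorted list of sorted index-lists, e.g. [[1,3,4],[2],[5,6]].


Cartan matrix: type A_3 (|W|=24); un-permuting the 3 rows.

Alcove-folded reps (p=13, 12 weights, presented ϖ-order):

    λ_1 → (4, 6, 2)
    λ_2 → (5, 7, 1)
    λ_3 → (4, 6, 2)
    λ_4 → (5, 7, 1)
    λ_5 → (4, 6, 2)
    λ_6 → (3, 5, 5)
    λ_7 → (3, 5, 5)
    λ_8 → (5, 7, 1)
    λ_9 → (5, 7, 1)
    λ_10 → (0, 1, 5)
    λ_11 → (5, 7, 1)
    λ_12 → (3, 5, 5)

Linkage partition of the 12 weights (4 classes, p=13):

[[1, 3, 5], [2, 4, 8, 9, 11], [6, 7, 12], [10]]


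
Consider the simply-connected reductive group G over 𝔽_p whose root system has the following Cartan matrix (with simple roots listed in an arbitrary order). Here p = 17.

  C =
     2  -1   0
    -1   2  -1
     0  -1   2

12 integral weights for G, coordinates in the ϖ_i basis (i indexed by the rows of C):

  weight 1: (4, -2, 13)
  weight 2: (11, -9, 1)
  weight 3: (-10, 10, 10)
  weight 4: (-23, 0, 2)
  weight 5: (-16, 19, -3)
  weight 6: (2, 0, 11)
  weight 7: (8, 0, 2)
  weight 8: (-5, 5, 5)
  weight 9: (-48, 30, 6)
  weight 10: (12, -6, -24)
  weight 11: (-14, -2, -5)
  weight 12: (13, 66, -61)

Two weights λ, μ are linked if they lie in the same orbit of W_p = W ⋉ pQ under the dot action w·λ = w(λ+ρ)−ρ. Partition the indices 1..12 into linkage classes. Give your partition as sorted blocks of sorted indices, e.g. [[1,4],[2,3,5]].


C ↔ A_3 under row/col permutation; |W(A_3)| = 24.

Ā_17 reps of the 12 weights (A_3, coords as presented):

  [1] (3, 1, 12);  [2] (4, 2, 6);  [3] (4, 2, 6);  [4] (3, 1, 12);  [5] (12, 2, 1);  [6] (3, 1, 12);  [7] (9, 1, 3);  [8] (4, 2, 6);  [9] (9, 1, 3);  [10] (4, 2, 6);  [11] (3, 1, 12);  [12] (9, 1, 3)

Linkage partition of the 12 weights (4 classes, p=17):

[[1, 4, 6, 11], [2, 3, 8, 10], [5], [7, 9, 12]]
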